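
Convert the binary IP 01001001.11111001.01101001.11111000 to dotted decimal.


01001001 = 73
11111001 = 249
01101001 = 105
11111000 = 248
IP: 73.249.105.248


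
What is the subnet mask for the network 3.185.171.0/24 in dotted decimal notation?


/24 means 24 network bits, 8 host bits
Binary: 11111111111111111111111100000000
Mask: 255.255.255.0


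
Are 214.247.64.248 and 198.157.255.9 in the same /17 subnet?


Mask: 255.255.128.0
214.247.64.248 AND mask = 214.247.0.0
198.157.255.9 AND mask = 198.157.128.0
No, different subnets (214.247.0.0 vs 198.157.128.0)


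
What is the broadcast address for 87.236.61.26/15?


Network: 87.236.0.0/15
Host bits = 17
Set all host bits to 1:
Broadcast: 87.237.255.255


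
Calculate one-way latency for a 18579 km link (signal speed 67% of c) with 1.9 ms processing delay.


Speed = 0.67 * 3e5 km/s = 201000 km/s
Propagation delay = 18579 / 201000 = 0.0924 s = 92.4328 ms
Processing delay = 1.9 ms
Total one-way latency = 94.3328 ms


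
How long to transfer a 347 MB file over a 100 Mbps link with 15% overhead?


Effective throughput = 100 * (1 - 15/100) = 85 Mbps
File size in Mb = 347 * 8 = 2776 Mb
Time = 2776 / 85
Time = 32.6588 seconds


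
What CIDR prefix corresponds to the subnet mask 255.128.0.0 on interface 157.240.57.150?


Binary: 11111111.10000000.00000000.00000000
Count leading 1s
Prefix: /9


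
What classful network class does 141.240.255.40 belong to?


First octet: 141
Binary: 10001101
10xxxxxx -> Class B (128-191)
Class B, default mask 255.255.0.0 (/16)


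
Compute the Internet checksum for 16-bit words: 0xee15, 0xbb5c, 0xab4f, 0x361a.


Sum all words (with carry folding):
+ 0xee15 = 0xee15
+ 0xbb5c = 0xa972
+ 0xab4f = 0x54c2
+ 0x361a = 0x8adc
One's complement: ~0x8adc
Checksum = 0x7523


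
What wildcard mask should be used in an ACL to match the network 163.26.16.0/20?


Subnet mask: 255.255.240.0
Wildcard = 255.255.255.255 - subnet mask
255 - 255 = 0
255 - 255 = 0
255 - 240 = 15
255 - 0 = 255
Wildcard: 0.0.15.255


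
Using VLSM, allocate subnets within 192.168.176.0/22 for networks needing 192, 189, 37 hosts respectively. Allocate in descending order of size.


192 hosts -> /24 (254 usable): 192.168.176.0/24
189 hosts -> /24 (254 usable): 192.168.177.0/24
37 hosts -> /26 (62 usable): 192.168.178.0/26
Allocation: 192.168.176.0/24 (192 hosts, 254 usable); 192.168.177.0/24 (189 hosts, 254 usable); 192.168.178.0/26 (37 hosts, 62 usable)


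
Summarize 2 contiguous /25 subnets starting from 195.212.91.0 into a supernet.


Original prefix: /25
Number of subnets: 2 = 2^1
New prefix = 25 - 1 = 24
Supernet: 195.212.91.0/24


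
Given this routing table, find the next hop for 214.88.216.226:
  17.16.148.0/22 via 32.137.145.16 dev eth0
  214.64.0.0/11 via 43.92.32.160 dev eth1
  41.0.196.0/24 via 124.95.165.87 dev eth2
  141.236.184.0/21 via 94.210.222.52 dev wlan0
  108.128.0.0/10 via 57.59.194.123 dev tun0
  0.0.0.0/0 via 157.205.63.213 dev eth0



Longest prefix match for 214.88.216.226:
  /22 17.16.148.0: no
  /11 214.64.0.0: MATCH
  /24 41.0.196.0: no
  /21 141.236.184.0: no
  /10 108.128.0.0: no
  /0 0.0.0.0: MATCH
Selected: next-hop 43.92.32.160 via eth1 (matched /11)


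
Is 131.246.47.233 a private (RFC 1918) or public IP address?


RFC 1918 private ranges:
  10.0.0.0/8 (10.0.0.0 - 10.255.255.255)
  172.16.0.0/12 (172.16.0.0 - 172.31.255.255)
  192.168.0.0/16 (192.168.0.0 - 192.168.255.255)
Public (not in any RFC 1918 range)


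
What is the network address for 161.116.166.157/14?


IP:   10100001.01110100.10100110.10011101
Mask: 11111111.11111100.00000000.00000000
AND operation:
Net:  10100001.01110100.00000000.00000000
Network: 161.116.0.0/14


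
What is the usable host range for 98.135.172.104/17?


Network: 98.135.128.0
Broadcast: 98.135.255.255
First usable = network + 1
Last usable = broadcast - 1
Range: 98.135.128.1 to 98.135.255.254


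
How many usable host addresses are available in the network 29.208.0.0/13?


Host bits = 32 - 13 = 19
Total addresses = 2^19 = 524288
Usable = total - 2 (network and broadcast)
Usable hosts: 524286


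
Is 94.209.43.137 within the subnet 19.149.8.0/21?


Subnet network: 19.149.8.0
Test IP AND mask: 94.209.40.0
No, 94.209.43.137 is not in 19.149.8.0/21


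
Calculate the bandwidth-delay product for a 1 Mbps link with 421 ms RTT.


BDP = bandwidth * RTT
= 1 Mbps * 421 ms
= 1 * 1e6 * 421 / 1000 bits
= 421000 bits
= 52625 bytes
= 51.3916 KB
BDP = 421000 bits (52625 bytes)


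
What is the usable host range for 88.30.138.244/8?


Network: 88.0.0.0
Broadcast: 88.255.255.255
First usable = network + 1
Last usable = broadcast - 1
Range: 88.0.0.1 to 88.255.255.254


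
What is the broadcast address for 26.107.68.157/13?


Network: 26.104.0.0/13
Host bits = 19
Set all host bits to 1:
Broadcast: 26.111.255.255


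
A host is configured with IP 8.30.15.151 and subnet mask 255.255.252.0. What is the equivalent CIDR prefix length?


Binary: 11111111.11111111.11111100.00000000
Count leading 1s
Prefix: /22


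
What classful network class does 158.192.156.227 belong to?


First octet: 158
Binary: 10011110
10xxxxxx -> Class B (128-191)
Class B, default mask 255.255.0.0 (/16)


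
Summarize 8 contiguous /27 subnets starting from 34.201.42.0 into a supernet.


Original prefix: /27
Number of subnets: 8 = 2^3
New prefix = 27 - 3 = 24
Supernet: 34.201.42.0/24


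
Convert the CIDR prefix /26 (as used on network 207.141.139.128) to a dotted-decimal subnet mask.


/26 means 26 network bits, 6 host bits
Binary: 11111111111111111111111111000000
Mask: 255.255.255.192


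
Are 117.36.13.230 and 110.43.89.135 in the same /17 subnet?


Mask: 255.255.128.0
117.36.13.230 AND mask = 117.36.0.0
110.43.89.135 AND mask = 110.43.0.0
No, different subnets (117.36.0.0 vs 110.43.0.0)


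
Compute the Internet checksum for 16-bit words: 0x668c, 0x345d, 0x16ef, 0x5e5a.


Sum all words (with carry folding):
+ 0x668c = 0x668c
+ 0x345d = 0x9ae9
+ 0x16ef = 0xb1d8
+ 0x5e5a = 0x1033
One's complement: ~0x1033
Checksum = 0xefcc


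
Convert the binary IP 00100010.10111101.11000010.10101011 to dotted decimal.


00100010 = 34
10111101 = 189
11000010 = 194
10101011 = 171
IP: 34.189.194.171


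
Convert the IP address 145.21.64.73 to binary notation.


145 = 10010001
21 = 00010101
64 = 01000000
73 = 01001001
Binary: 10010001.00010101.01000000.01001001


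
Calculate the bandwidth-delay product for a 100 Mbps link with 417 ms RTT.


BDP = bandwidth * RTT
= 100 Mbps * 417 ms
= 100 * 1e6 * 417 / 1000 bits
= 41700000 bits
= 5212500 bytes
= 5090.332 KB
BDP = 41700000 bits (5212500 bytes)


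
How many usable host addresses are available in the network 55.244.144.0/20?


Host bits = 32 - 20 = 12
Total addresses = 2^12 = 4096
Usable = total - 2 (network and broadcast)
Usable hosts: 4094


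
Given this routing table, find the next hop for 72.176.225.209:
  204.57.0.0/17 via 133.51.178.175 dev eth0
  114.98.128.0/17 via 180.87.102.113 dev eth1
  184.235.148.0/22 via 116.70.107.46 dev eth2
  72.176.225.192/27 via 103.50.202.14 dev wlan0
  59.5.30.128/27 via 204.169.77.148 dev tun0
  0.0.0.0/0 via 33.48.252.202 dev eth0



Longest prefix match for 72.176.225.209:
  /17 204.57.0.0: no
  /17 114.98.128.0: no
  /22 184.235.148.0: no
  /27 72.176.225.192: MATCH
  /27 59.5.30.128: no
  /0 0.0.0.0: MATCH
Selected: next-hop 103.50.202.14 via wlan0 (matched /27)


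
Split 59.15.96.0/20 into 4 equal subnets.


New prefix = 20 + 2 = 22
Each subnet has 1024 addresses
  59.15.96.0/22
  59.15.100.0/22
  59.15.104.0/22
  59.15.108.0/22
Subnets: 59.15.96.0/22, 59.15.100.0/22, 59.15.104.0/22, 59.15.108.0/22


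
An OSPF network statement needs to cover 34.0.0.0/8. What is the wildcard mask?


Subnet mask: 255.0.0.0
Wildcard = 255.255.255.255 - subnet mask
255 - 255 = 0
255 - 0 = 255
255 - 0 = 255
255 - 0 = 255
Wildcard: 0.255.255.255


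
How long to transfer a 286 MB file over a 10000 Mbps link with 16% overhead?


Effective throughput = 10000 * (1 - 16/100) = 8400 Mbps
File size in Mb = 286 * 8 = 2288 Mb
Time = 2288 / 8400
Time = 0.2724 seconds


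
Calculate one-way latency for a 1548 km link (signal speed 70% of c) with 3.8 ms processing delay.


Speed = 0.7 * 3e5 km/s = 210000 km/s
Propagation delay = 1548 / 210000 = 0.0074 s = 7.3714 ms
Processing delay = 3.8 ms
Total one-way latency = 11.1714 ms


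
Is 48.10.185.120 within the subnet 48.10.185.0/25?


Subnet network: 48.10.185.0
Test IP AND mask: 48.10.185.0
Yes, 48.10.185.120 is in 48.10.185.0/25


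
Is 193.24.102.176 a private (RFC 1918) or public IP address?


RFC 1918 private ranges:
  10.0.0.0/8 (10.0.0.0 - 10.255.255.255)
  172.16.0.0/12 (172.16.0.0 - 172.31.255.255)
  192.168.0.0/16 (192.168.0.0 - 192.168.255.255)
Public (not in any RFC 1918 range)


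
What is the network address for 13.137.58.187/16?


IP:   00001101.10001001.00111010.10111011
Mask: 11111111.11111111.00000000.00000000
AND operation:
Net:  00001101.10001001.00000000.00000000
Network: 13.137.0.0/16


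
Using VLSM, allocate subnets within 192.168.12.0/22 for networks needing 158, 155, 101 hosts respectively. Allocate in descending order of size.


158 hosts -> /24 (254 usable): 192.168.12.0/24
155 hosts -> /24 (254 usable): 192.168.13.0/24
101 hosts -> /25 (126 usable): 192.168.14.0/25
Allocation: 192.168.12.0/24 (158 hosts, 254 usable); 192.168.13.0/24 (155 hosts, 254 usable); 192.168.14.0/25 (101 hosts, 126 usable)


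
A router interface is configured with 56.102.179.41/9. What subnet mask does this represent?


/9 means 9 network bits, 23 host bits
Binary: 11111111100000000000000000000000
Mask: 255.128.0.0


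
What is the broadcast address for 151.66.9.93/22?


Network: 151.66.8.0/22
Host bits = 10
Set all host bits to 1:
Broadcast: 151.66.11.255


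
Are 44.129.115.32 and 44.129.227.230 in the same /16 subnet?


Mask: 255.255.0.0
44.129.115.32 AND mask = 44.129.0.0
44.129.227.230 AND mask = 44.129.0.0
Yes, same subnet (44.129.0.0)


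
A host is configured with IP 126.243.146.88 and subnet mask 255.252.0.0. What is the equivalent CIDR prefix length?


Binary: 11111111.11111100.00000000.00000000
Count leading 1s
Prefix: /14


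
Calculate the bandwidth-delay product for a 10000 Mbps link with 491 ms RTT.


BDP = bandwidth * RTT
= 10000 Mbps * 491 ms
= 10000 * 1e6 * 491 / 1000 bits
= 4910000000 bits
= 613750000 bytes
= 599365.2344 KB
BDP = 4910000000 bits (613750000 bytes)


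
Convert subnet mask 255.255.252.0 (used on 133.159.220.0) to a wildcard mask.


Subnet mask: 255.255.252.0
Wildcard = 255.255.255.255 - subnet mask
255 - 255 = 0
255 - 255 = 0
255 - 252 = 3
255 - 0 = 255
Wildcard: 0.0.3.255


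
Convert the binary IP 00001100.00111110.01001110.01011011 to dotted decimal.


00001100 = 12
00111110 = 62
01001110 = 78
01011011 = 91
IP: 12.62.78.91


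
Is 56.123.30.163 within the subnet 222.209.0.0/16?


Subnet network: 222.209.0.0
Test IP AND mask: 56.123.0.0
No, 56.123.30.163 is not in 222.209.0.0/16


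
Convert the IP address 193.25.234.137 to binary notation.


193 = 11000001
25 = 00011001
234 = 11101010
137 = 10001001
Binary: 11000001.00011001.11101010.10001001


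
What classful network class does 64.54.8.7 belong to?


First octet: 64
Binary: 01000000
0xxxxxxx -> Class A (1-126)
Class A, default mask 255.0.0.0 (/8)


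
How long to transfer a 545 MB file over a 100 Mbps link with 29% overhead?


Effective throughput = 100 * (1 - 29/100) = 71 Mbps
File size in Mb = 545 * 8 = 4360 Mb
Time = 4360 / 71
Time = 61.4085 seconds


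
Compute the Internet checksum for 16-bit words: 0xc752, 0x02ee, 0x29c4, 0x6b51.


Sum all words (with carry folding):
+ 0xc752 = 0xc752
+ 0x02ee = 0xca40
+ 0x29c4 = 0xf404
+ 0x6b51 = 0x5f56
One's complement: ~0x5f56
Checksum = 0xa0a9


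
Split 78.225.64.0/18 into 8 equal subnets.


New prefix = 18 + 3 = 21
Each subnet has 2048 addresses
  78.225.64.0/21
  78.225.72.0/21
  78.225.80.0/21
  78.225.88.0/21
  78.225.96.0/21
  78.225.104.0/21
  78.225.112.0/21
  78.225.120.0/21
Subnets: 78.225.64.0/21, 78.225.72.0/21, 78.225.80.0/21, 78.225.88.0/21, 78.225.96.0/21, 78.225.104.0/21, 78.225.112.0/21, 78.225.120.0/21


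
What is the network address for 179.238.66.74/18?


IP:   10110011.11101110.01000010.01001010
Mask: 11111111.11111111.11000000.00000000
AND operation:
Net:  10110011.11101110.01000000.00000000
Network: 179.238.64.0/18


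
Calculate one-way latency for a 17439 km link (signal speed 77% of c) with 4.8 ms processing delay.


Speed = 0.77 * 3e5 km/s = 231000 km/s
Propagation delay = 17439 / 231000 = 0.0755 s = 75.4935 ms
Processing delay = 4.8 ms
Total one-way latency = 80.2935 ms


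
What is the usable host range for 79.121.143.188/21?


Network: 79.121.136.0
Broadcast: 79.121.143.255
First usable = network + 1
Last usable = broadcast - 1
Range: 79.121.136.1 to 79.121.143.254


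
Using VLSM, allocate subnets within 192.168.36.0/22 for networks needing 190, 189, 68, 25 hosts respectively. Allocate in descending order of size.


190 hosts -> /24 (254 usable): 192.168.36.0/24
189 hosts -> /24 (254 usable): 192.168.37.0/24
68 hosts -> /25 (126 usable): 192.168.38.0/25
25 hosts -> /27 (30 usable): 192.168.38.128/27
Allocation: 192.168.36.0/24 (190 hosts, 254 usable); 192.168.37.0/24 (189 hosts, 254 usable); 192.168.38.0/25 (68 hosts, 126 usable); 192.168.38.128/27 (25 hosts, 30 usable)


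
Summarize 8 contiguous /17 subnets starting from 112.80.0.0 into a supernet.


Original prefix: /17
Number of subnets: 8 = 2^3
New prefix = 17 - 3 = 14
Supernet: 112.80.0.0/14


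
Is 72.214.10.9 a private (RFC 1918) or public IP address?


RFC 1918 private ranges:
  10.0.0.0/8 (10.0.0.0 - 10.255.255.255)
  172.16.0.0/12 (172.16.0.0 - 172.31.255.255)
  192.168.0.0/16 (192.168.0.0 - 192.168.255.255)
Public (not in any RFC 1918 range)


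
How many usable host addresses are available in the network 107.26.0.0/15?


Host bits = 32 - 15 = 17
Total addresses = 2^17 = 131072
Usable = total - 2 (network and broadcast)
Usable hosts: 131070


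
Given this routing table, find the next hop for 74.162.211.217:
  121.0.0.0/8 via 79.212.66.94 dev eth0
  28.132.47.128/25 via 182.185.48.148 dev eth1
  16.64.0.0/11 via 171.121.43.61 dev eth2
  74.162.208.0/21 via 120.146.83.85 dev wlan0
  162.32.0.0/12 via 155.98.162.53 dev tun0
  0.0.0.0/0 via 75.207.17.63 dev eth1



Longest prefix match for 74.162.211.217:
  /8 121.0.0.0: no
  /25 28.132.47.128: no
  /11 16.64.0.0: no
  /21 74.162.208.0: MATCH
  /12 162.32.0.0: no
  /0 0.0.0.0: MATCH
Selected: next-hop 120.146.83.85 via wlan0 (matched /21)


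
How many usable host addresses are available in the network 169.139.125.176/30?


Host bits = 32 - 30 = 2
Total addresses = 2^2 = 4
Usable = total - 2 (network and broadcast)
Usable hosts: 2


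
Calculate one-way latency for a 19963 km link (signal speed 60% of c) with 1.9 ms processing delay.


Speed = 0.6 * 3e5 km/s = 180000 km/s
Propagation delay = 19963 / 180000 = 0.1109 s = 110.9056 ms
Processing delay = 1.9 ms
Total one-way latency = 112.8056 ms


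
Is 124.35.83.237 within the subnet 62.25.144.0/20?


Subnet network: 62.25.144.0
Test IP AND mask: 124.35.80.0
No, 124.35.83.237 is not in 62.25.144.0/20


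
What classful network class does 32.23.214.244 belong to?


First octet: 32
Binary: 00100000
0xxxxxxx -> Class A (1-126)
Class A, default mask 255.0.0.0 (/8)


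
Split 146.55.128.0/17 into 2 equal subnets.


New prefix = 17 + 1 = 18
Each subnet has 16384 addresses
  146.55.128.0/18
  146.55.192.0/18
Subnets: 146.55.128.0/18, 146.55.192.0/18


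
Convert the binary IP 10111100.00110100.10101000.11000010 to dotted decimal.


10111100 = 188
00110100 = 52
10101000 = 168
11000010 = 194
IP: 188.52.168.194


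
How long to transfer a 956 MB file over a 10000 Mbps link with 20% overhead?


Effective throughput = 10000 * (1 - 20/100) = 8000 Mbps
File size in Mb = 956 * 8 = 7648 Mb
Time = 7648 / 8000
Time = 0.956 seconds


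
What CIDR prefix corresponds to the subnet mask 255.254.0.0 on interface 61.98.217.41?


Binary: 11111111.11111110.00000000.00000000
Count leading 1s
Prefix: /15


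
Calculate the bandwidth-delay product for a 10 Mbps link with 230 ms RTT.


BDP = bandwidth * RTT
= 10 Mbps * 230 ms
= 10 * 1e6 * 230 / 1000 bits
= 2300000 bits
= 287500 bytes
= 280.7617 KB
BDP = 2300000 bits (287500 bytes)


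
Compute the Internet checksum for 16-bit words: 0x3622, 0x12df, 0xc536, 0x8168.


Sum all words (with carry folding):
+ 0x3622 = 0x3622
+ 0x12df = 0x4901
+ 0xc536 = 0x0e38
+ 0x8168 = 0x8fa0
One's complement: ~0x8fa0
Checksum = 0x705f


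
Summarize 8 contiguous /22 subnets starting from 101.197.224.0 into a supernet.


Original prefix: /22
Number of subnets: 8 = 2^3
New prefix = 22 - 3 = 19
Supernet: 101.197.224.0/19


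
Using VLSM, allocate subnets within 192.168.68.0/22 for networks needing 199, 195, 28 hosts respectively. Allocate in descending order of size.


199 hosts -> /24 (254 usable): 192.168.68.0/24
195 hosts -> /24 (254 usable): 192.168.69.0/24
28 hosts -> /27 (30 usable): 192.168.70.0/27
Allocation: 192.168.68.0/24 (199 hosts, 254 usable); 192.168.69.0/24 (195 hosts, 254 usable); 192.168.70.0/27 (28 hosts, 30 usable)


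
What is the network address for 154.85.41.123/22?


IP:   10011010.01010101.00101001.01111011
Mask: 11111111.11111111.11111100.00000000
AND operation:
Net:  10011010.01010101.00101000.00000000
Network: 154.85.40.0/22


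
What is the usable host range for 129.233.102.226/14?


Network: 129.232.0.0
Broadcast: 129.235.255.255
First usable = network + 1
Last usable = broadcast - 1
Range: 129.232.0.1 to 129.235.255.254


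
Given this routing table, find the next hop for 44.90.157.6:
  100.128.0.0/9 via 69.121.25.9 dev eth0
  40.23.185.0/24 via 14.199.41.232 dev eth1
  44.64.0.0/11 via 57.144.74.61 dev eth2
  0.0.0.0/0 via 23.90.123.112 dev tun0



Longest prefix match for 44.90.157.6:
  /9 100.128.0.0: no
  /24 40.23.185.0: no
  /11 44.64.0.0: MATCH
  /0 0.0.0.0: MATCH
Selected: next-hop 57.144.74.61 via eth2 (matched /11)


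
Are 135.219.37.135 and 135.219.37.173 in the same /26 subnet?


Mask: 255.255.255.192
135.219.37.135 AND mask = 135.219.37.128
135.219.37.173 AND mask = 135.219.37.128
Yes, same subnet (135.219.37.128)


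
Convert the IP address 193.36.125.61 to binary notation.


193 = 11000001
36 = 00100100
125 = 01111101
61 = 00111101
Binary: 11000001.00100100.01111101.00111101


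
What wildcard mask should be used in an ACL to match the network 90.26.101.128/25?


Subnet mask: 255.255.255.128
Wildcard = 255.255.255.255 - subnet mask
255 - 255 = 0
255 - 255 = 0
255 - 255 = 0
255 - 128 = 127
Wildcard: 0.0.0.127


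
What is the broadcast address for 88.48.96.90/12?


Network: 88.48.0.0/12
Host bits = 20
Set all host bits to 1:
Broadcast: 88.63.255.255


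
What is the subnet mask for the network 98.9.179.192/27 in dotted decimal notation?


/27 means 27 network bits, 5 host bits
Binary: 11111111111111111111111111100000
Mask: 255.255.255.224


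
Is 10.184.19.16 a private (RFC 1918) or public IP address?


RFC 1918 private ranges:
  10.0.0.0/8 (10.0.0.0 - 10.255.255.255)
  172.16.0.0/12 (172.16.0.0 - 172.31.255.255)
  192.168.0.0/16 (192.168.0.0 - 192.168.255.255)
Private (in 10.0.0.0/8)


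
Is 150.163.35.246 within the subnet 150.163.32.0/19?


Subnet network: 150.163.32.0
Test IP AND mask: 150.163.32.0
Yes, 150.163.35.246 is in 150.163.32.0/19


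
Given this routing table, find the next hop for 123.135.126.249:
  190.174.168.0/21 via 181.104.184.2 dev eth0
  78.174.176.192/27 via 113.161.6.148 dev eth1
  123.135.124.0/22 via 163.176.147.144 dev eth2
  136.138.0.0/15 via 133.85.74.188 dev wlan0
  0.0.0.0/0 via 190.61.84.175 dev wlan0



Longest prefix match for 123.135.126.249:
  /21 190.174.168.0: no
  /27 78.174.176.192: no
  /22 123.135.124.0: MATCH
  /15 136.138.0.0: no
  /0 0.0.0.0: MATCH
Selected: next-hop 163.176.147.144 via eth2 (matched /22)


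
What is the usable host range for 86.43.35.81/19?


Network: 86.43.32.0
Broadcast: 86.43.63.255
First usable = network + 1
Last usable = broadcast - 1
Range: 86.43.32.1 to 86.43.63.254


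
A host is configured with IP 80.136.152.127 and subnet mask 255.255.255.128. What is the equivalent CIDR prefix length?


Binary: 11111111.11111111.11111111.10000000
Count leading 1s
Prefix: /25


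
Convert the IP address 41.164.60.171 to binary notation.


41 = 00101001
164 = 10100100
60 = 00111100
171 = 10101011
Binary: 00101001.10100100.00111100.10101011


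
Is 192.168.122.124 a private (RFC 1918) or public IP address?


RFC 1918 private ranges:
  10.0.0.0/8 (10.0.0.0 - 10.255.255.255)
  172.16.0.0/12 (172.16.0.0 - 172.31.255.255)
  192.168.0.0/16 (192.168.0.0 - 192.168.255.255)
Private (in 192.168.0.0/16)


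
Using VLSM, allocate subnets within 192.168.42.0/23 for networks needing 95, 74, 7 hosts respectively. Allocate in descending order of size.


95 hosts -> /25 (126 usable): 192.168.42.0/25
74 hosts -> /25 (126 usable): 192.168.42.128/25
7 hosts -> /28 (14 usable): 192.168.43.0/28
Allocation: 192.168.42.0/25 (95 hosts, 126 usable); 192.168.42.128/25 (74 hosts, 126 usable); 192.168.43.0/28 (7 hosts, 14 usable)


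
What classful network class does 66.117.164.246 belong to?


First octet: 66
Binary: 01000010
0xxxxxxx -> Class A (1-126)
Class A, default mask 255.0.0.0 (/8)


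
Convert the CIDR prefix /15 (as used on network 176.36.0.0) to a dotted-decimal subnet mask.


/15 means 15 network bits, 17 host bits
Binary: 11111111111111100000000000000000
Mask: 255.254.0.0


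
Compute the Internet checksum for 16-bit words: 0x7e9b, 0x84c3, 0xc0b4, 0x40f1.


Sum all words (with carry folding):
+ 0x7e9b = 0x7e9b
+ 0x84c3 = 0x035f
+ 0xc0b4 = 0xc413
+ 0x40f1 = 0x0505
One's complement: ~0x0505
Checksum = 0xfafa


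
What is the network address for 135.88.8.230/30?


IP:   10000111.01011000.00001000.11100110
Mask: 11111111.11111111.11111111.11111100
AND operation:
Net:  10000111.01011000.00001000.11100100
Network: 135.88.8.228/30


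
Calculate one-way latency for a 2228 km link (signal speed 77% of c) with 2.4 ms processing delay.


Speed = 0.77 * 3e5 km/s = 231000 km/s
Propagation delay = 2228 / 231000 = 0.0096 s = 9.645 ms
Processing delay = 2.4 ms
Total one-way latency = 12.045 ms


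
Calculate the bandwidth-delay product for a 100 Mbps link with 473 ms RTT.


BDP = bandwidth * RTT
= 100 Mbps * 473 ms
= 100 * 1e6 * 473 / 1000 bits
= 47300000 bits
= 5912500 bytes
= 5773.9258 KB
BDP = 47300000 bits (5912500 bytes)


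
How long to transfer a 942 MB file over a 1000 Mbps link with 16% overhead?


Effective throughput = 1000 * (1 - 16/100) = 840 Mbps
File size in Mb = 942 * 8 = 7536 Mb
Time = 7536 / 840
Time = 8.9714 seconds


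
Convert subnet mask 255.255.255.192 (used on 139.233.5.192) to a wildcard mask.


Subnet mask: 255.255.255.192
Wildcard = 255.255.255.255 - subnet mask
255 - 255 = 0
255 - 255 = 0
255 - 255 = 0
255 - 192 = 63
Wildcard: 0.0.0.63


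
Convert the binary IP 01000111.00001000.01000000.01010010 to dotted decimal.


01000111 = 71
00001000 = 8
01000000 = 64
01010010 = 82
IP: 71.8.64.82


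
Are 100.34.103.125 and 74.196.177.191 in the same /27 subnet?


Mask: 255.255.255.224
100.34.103.125 AND mask = 100.34.103.96
74.196.177.191 AND mask = 74.196.177.160
No, different subnets (100.34.103.96 vs 74.196.177.160)


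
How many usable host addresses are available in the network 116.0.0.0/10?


Host bits = 32 - 10 = 22
Total addresses = 2^22 = 4194304
Usable = total - 2 (network and broadcast)
Usable hosts: 4194302


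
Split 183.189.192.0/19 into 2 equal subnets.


New prefix = 19 + 1 = 20
Each subnet has 4096 addresses
  183.189.192.0/20
  183.189.208.0/20
Subnets: 183.189.192.0/20, 183.189.208.0/20


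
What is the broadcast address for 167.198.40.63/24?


Network: 167.198.40.0/24
Host bits = 8
Set all host bits to 1:
Broadcast: 167.198.40.255


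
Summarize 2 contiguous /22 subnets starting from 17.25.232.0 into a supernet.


Original prefix: /22
Number of subnets: 2 = 2^1
New prefix = 22 - 1 = 21
Supernet: 17.25.232.0/21


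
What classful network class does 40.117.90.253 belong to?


First octet: 40
Binary: 00101000
0xxxxxxx -> Class A (1-126)
Class A, default mask 255.0.0.0 (/8)


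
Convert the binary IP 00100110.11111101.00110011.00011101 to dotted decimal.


00100110 = 38
11111101 = 253
00110011 = 51
00011101 = 29
IP: 38.253.51.29


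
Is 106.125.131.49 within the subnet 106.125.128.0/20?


Subnet network: 106.125.128.0
Test IP AND mask: 106.125.128.0
Yes, 106.125.131.49 is in 106.125.128.0/20


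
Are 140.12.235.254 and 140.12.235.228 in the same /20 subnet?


Mask: 255.255.240.0
140.12.235.254 AND mask = 140.12.224.0
140.12.235.228 AND mask = 140.12.224.0
Yes, same subnet (140.12.224.0)


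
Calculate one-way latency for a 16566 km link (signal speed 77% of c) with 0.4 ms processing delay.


Speed = 0.77 * 3e5 km/s = 231000 km/s
Propagation delay = 16566 / 231000 = 0.0717 s = 71.7143 ms
Processing delay = 0.4 ms
Total one-way latency = 72.1143 ms


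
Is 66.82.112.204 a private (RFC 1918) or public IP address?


RFC 1918 private ranges:
  10.0.0.0/8 (10.0.0.0 - 10.255.255.255)
  172.16.0.0/12 (172.16.0.0 - 172.31.255.255)
  192.168.0.0/16 (192.168.0.0 - 192.168.255.255)
Public (not in any RFC 1918 range)


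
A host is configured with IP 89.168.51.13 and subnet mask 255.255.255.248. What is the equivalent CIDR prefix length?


Binary: 11111111.11111111.11111111.11111000
Count leading 1s
Prefix: /29


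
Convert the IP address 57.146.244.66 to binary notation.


57 = 00111001
146 = 10010010
244 = 11110100
66 = 01000010
Binary: 00111001.10010010.11110100.01000010


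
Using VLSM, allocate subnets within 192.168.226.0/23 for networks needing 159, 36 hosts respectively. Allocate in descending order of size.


159 hosts -> /24 (254 usable): 192.168.226.0/24
36 hosts -> /26 (62 usable): 192.168.227.0/26
Allocation: 192.168.226.0/24 (159 hosts, 254 usable); 192.168.227.0/26 (36 hosts, 62 usable)


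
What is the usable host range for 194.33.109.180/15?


Network: 194.32.0.0
Broadcast: 194.33.255.255
First usable = network + 1
Last usable = broadcast - 1
Range: 194.32.0.1 to 194.33.255.254


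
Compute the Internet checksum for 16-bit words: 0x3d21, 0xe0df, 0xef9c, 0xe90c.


Sum all words (with carry folding):
+ 0x3d21 = 0x3d21
+ 0xe0df = 0x1e01
+ 0xef9c = 0x0d9e
+ 0xe90c = 0xf6aa
One's complement: ~0xf6aa
Checksum = 0x0955


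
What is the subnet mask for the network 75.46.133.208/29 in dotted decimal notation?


/29 means 29 network bits, 3 host bits
Binary: 11111111111111111111111111111000
Mask: 255.255.255.248


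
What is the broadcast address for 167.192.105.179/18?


Network: 167.192.64.0/18
Host bits = 14
Set all host bits to 1:
Broadcast: 167.192.127.255


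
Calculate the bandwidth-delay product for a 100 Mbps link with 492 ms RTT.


BDP = bandwidth * RTT
= 100 Mbps * 492 ms
= 100 * 1e6 * 492 / 1000 bits
= 49200000 bits
= 6150000 bytes
= 6005.8594 KB
BDP = 49200000 bits (6150000 bytes)


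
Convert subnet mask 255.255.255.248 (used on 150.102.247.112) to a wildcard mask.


Subnet mask: 255.255.255.248
Wildcard = 255.255.255.255 - subnet mask
255 - 255 = 0
255 - 255 = 0
255 - 255 = 0
255 - 248 = 7
Wildcard: 0.0.0.7


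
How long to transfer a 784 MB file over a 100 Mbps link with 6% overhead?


Effective throughput = 100 * (1 - 6/100) = 94 Mbps
File size in Mb = 784 * 8 = 6272 Mb
Time = 6272 / 94
Time = 66.7234 seconds


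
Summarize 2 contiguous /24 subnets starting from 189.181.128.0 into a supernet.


Original prefix: /24
Number of subnets: 2 = 2^1
New prefix = 24 - 1 = 23
Supernet: 189.181.128.0/23


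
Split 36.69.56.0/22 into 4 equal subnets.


New prefix = 22 + 2 = 24
Each subnet has 256 addresses
  36.69.56.0/24
  36.69.57.0/24
  36.69.58.0/24
  36.69.59.0/24
Subnets: 36.69.56.0/24, 36.69.57.0/24, 36.69.58.0/24, 36.69.59.0/24


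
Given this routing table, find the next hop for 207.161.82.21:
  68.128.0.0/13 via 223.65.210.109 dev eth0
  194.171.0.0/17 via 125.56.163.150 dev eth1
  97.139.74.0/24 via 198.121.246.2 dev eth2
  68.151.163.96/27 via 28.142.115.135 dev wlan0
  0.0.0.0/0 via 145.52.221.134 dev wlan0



Longest prefix match for 207.161.82.21:
  /13 68.128.0.0: no
  /17 194.171.0.0: no
  /24 97.139.74.0: no
  /27 68.151.163.96: no
  /0 0.0.0.0: MATCH
Selected: next-hop 145.52.221.134 via wlan0 (matched /0)


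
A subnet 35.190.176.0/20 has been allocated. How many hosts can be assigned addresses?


Host bits = 32 - 20 = 12
Total addresses = 2^12 = 4096
Usable = total - 2 (network and broadcast)
Usable hosts: 4094


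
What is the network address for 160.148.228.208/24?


IP:   10100000.10010100.11100100.11010000
Mask: 11111111.11111111.11111111.00000000
AND operation:
Net:  10100000.10010100.11100100.00000000
Network: 160.148.228.0/24


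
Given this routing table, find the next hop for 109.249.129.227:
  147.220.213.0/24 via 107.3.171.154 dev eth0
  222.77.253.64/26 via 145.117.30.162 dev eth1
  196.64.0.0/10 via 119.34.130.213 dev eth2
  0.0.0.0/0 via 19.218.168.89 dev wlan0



Longest prefix match for 109.249.129.227:
  /24 147.220.213.0: no
  /26 222.77.253.64: no
  /10 196.64.0.0: no
  /0 0.0.0.0: MATCH
Selected: next-hop 19.218.168.89 via wlan0 (matched /0)


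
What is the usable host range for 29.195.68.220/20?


Network: 29.195.64.0
Broadcast: 29.195.79.255
First usable = network + 1
Last usable = broadcast - 1
Range: 29.195.64.1 to 29.195.79.254


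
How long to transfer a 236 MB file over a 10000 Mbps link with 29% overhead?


Effective throughput = 10000 * (1 - 29/100) = 7100 Mbps
File size in Mb = 236 * 8 = 1888 Mb
Time = 1888 / 7100
Time = 0.2659 seconds


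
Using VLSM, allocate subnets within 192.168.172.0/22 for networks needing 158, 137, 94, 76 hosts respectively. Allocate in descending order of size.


158 hosts -> /24 (254 usable): 192.168.172.0/24
137 hosts -> /24 (254 usable): 192.168.173.0/24
94 hosts -> /25 (126 usable): 192.168.174.0/25
76 hosts -> /25 (126 usable): 192.168.174.128/25
Allocation: 192.168.172.0/24 (158 hosts, 254 usable); 192.168.173.0/24 (137 hosts, 254 usable); 192.168.174.0/25 (94 hosts, 126 usable); 192.168.174.128/25 (76 hosts, 126 usable)


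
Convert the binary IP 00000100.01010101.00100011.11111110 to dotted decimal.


00000100 = 4
01010101 = 85
00100011 = 35
11111110 = 254
IP: 4.85.35.254


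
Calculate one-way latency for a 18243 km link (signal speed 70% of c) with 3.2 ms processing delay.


Speed = 0.7 * 3e5 km/s = 210000 km/s
Propagation delay = 18243 / 210000 = 0.0869 s = 86.8714 ms
Processing delay = 3.2 ms
Total one-way latency = 90.0714 ms


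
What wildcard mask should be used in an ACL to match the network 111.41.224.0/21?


Subnet mask: 255.255.248.0
Wildcard = 255.255.255.255 - subnet mask
255 - 255 = 0
255 - 255 = 0
255 - 248 = 7
255 - 0 = 255
Wildcard: 0.0.7.255


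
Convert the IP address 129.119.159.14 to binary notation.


129 = 10000001
119 = 01110111
159 = 10011111
14 = 00001110
Binary: 10000001.01110111.10011111.00001110


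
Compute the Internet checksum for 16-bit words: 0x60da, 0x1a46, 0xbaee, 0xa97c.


Sum all words (with carry folding):
+ 0x60da = 0x60da
+ 0x1a46 = 0x7b20
+ 0xbaee = 0x360f
+ 0xa97c = 0xdf8b
One's complement: ~0xdf8b
Checksum = 0x2074


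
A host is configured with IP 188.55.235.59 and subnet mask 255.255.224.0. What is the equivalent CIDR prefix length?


Binary: 11111111.11111111.11100000.00000000
Count leading 1s
Prefix: /19


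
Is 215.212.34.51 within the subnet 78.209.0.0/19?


Subnet network: 78.209.0.0
Test IP AND mask: 215.212.32.0
No, 215.212.34.51 is not in 78.209.0.0/19


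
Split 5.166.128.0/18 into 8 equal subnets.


New prefix = 18 + 3 = 21
Each subnet has 2048 addresses
  5.166.128.0/21
  5.166.136.0/21
  5.166.144.0/21
  5.166.152.0/21
  5.166.160.0/21
  5.166.168.0/21
  5.166.176.0/21
  5.166.184.0/21
Subnets: 5.166.128.0/21, 5.166.136.0/21, 5.166.144.0/21, 5.166.152.0/21, 5.166.160.0/21, 5.166.168.0/21, 5.166.176.0/21, 5.166.184.0/21


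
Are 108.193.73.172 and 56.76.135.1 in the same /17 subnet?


Mask: 255.255.128.0
108.193.73.172 AND mask = 108.193.0.0
56.76.135.1 AND mask = 56.76.128.0
No, different subnets (108.193.0.0 vs 56.76.128.0)


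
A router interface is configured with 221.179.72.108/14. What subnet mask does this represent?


/14 means 14 network bits, 18 host bits
Binary: 11111111111111000000000000000000
Mask: 255.252.0.0


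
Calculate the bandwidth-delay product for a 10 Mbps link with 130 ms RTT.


BDP = bandwidth * RTT
= 10 Mbps * 130 ms
= 10 * 1e6 * 130 / 1000 bits
= 1300000 bits
= 162500 bytes
= 158.6914 KB
BDP = 1300000 bits (162500 bytes)


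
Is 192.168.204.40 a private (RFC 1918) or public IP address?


RFC 1918 private ranges:
  10.0.0.0/8 (10.0.0.0 - 10.255.255.255)
  172.16.0.0/12 (172.16.0.0 - 172.31.255.255)
  192.168.0.0/16 (192.168.0.0 - 192.168.255.255)
Private (in 192.168.0.0/16)


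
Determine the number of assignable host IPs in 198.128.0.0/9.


Host bits = 32 - 9 = 23
Total addresses = 2^23 = 8388608
Usable = total - 2 (network and broadcast)
Usable hosts: 8388606


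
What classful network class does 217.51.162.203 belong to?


First octet: 217
Binary: 11011001
110xxxxx -> Class C (192-223)
Class C, default mask 255.255.255.0 (/24)


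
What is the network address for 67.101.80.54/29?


IP:   01000011.01100101.01010000.00110110
Mask: 11111111.11111111.11111111.11111000
AND operation:
Net:  01000011.01100101.01010000.00110000
Network: 67.101.80.48/29


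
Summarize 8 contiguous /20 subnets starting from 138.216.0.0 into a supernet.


Original prefix: /20
Number of subnets: 8 = 2^3
New prefix = 20 - 3 = 17
Supernet: 138.216.0.0/17


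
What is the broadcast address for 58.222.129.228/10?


Network: 58.192.0.0/10
Host bits = 22
Set all host bits to 1:
Broadcast: 58.255.255.255


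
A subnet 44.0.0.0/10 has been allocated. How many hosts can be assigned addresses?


Host bits = 32 - 10 = 22
Total addresses = 2^22 = 4194304
Usable = total - 2 (network and broadcast)
Usable hosts: 4194302


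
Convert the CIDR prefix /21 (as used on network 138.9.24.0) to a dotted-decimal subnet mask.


/21 means 21 network bits, 11 host bits
Binary: 11111111111111111111100000000000
Mask: 255.255.248.0


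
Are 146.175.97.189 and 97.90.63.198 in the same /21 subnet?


Mask: 255.255.248.0
146.175.97.189 AND mask = 146.175.96.0
97.90.63.198 AND mask = 97.90.56.0
No, different subnets (146.175.96.0 vs 97.90.56.0)


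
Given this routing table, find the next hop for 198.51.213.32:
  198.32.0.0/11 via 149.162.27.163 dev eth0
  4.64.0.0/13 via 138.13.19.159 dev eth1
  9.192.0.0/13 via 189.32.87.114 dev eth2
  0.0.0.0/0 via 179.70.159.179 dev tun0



Longest prefix match for 198.51.213.32:
  /11 198.32.0.0: MATCH
  /13 4.64.0.0: no
  /13 9.192.0.0: no
  /0 0.0.0.0: MATCH
Selected: next-hop 149.162.27.163 via eth0 (matched /11)


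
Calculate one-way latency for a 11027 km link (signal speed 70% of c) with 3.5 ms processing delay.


Speed = 0.7 * 3e5 km/s = 210000 km/s
Propagation delay = 11027 / 210000 = 0.0525 s = 52.5095 ms
Processing delay = 3.5 ms
Total one-way latency = 56.0095 ms


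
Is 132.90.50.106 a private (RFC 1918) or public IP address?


RFC 1918 private ranges:
  10.0.0.0/8 (10.0.0.0 - 10.255.255.255)
  172.16.0.0/12 (172.16.0.0 - 172.31.255.255)
  192.168.0.0/16 (192.168.0.0 - 192.168.255.255)
Public (not in any RFC 1918 range)


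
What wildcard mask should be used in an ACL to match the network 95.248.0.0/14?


Subnet mask: 255.252.0.0
Wildcard = 255.255.255.255 - subnet mask
255 - 255 = 0
255 - 252 = 3
255 - 0 = 255
255 - 0 = 255
Wildcard: 0.3.255.255


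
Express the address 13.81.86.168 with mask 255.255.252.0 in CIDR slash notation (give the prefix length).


Binary: 11111111.11111111.11111100.00000000
Count leading 1s
Prefix: /22


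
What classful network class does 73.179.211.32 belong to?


First octet: 73
Binary: 01001001
0xxxxxxx -> Class A (1-126)
Class A, default mask 255.0.0.0 (/8)


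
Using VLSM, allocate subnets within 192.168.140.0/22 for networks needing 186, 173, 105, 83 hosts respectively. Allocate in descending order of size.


186 hosts -> /24 (254 usable): 192.168.140.0/24
173 hosts -> /24 (254 usable): 192.168.141.0/24
105 hosts -> /25 (126 usable): 192.168.142.0/25
83 hosts -> /25 (126 usable): 192.168.142.128/25
Allocation: 192.168.140.0/24 (186 hosts, 254 usable); 192.168.141.0/24 (173 hosts, 254 usable); 192.168.142.0/25 (105 hosts, 126 usable); 192.168.142.128/25 (83 hosts, 126 usable)


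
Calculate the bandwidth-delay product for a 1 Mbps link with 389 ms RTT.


BDP = bandwidth * RTT
= 1 Mbps * 389 ms
= 1 * 1e6 * 389 / 1000 bits
= 389000 bits
= 48625 bytes
= 47.4854 KB
BDP = 389000 bits (48625 bytes)


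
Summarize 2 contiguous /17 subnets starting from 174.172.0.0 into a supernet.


Original prefix: /17
Number of subnets: 2 = 2^1
New prefix = 17 - 1 = 16
Supernet: 174.172.0.0/16


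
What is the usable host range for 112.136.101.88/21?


Network: 112.136.96.0
Broadcast: 112.136.103.255
First usable = network + 1
Last usable = broadcast - 1
Range: 112.136.96.1 to 112.136.103.254


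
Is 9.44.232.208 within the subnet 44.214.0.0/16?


Subnet network: 44.214.0.0
Test IP AND mask: 9.44.0.0
No, 9.44.232.208 is not in 44.214.0.0/16


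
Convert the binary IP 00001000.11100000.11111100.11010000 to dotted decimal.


00001000 = 8
11100000 = 224
11111100 = 252
11010000 = 208
IP: 8.224.252.208


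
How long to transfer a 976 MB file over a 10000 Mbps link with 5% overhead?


Effective throughput = 10000 * (1 - 5/100) = 9500 Mbps
File size in Mb = 976 * 8 = 7808 Mb
Time = 7808 / 9500
Time = 0.8219 seconds


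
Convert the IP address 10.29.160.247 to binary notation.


10 = 00001010
29 = 00011101
160 = 10100000
247 = 11110111
Binary: 00001010.00011101.10100000.11110111


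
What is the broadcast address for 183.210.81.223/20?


Network: 183.210.80.0/20
Host bits = 12
Set all host bits to 1:
Broadcast: 183.210.95.255


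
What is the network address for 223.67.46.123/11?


IP:   11011111.01000011.00101110.01111011
Mask: 11111111.11100000.00000000.00000000
AND operation:
Net:  11011111.01000000.00000000.00000000
Network: 223.64.0.0/11


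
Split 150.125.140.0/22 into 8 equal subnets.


New prefix = 22 + 3 = 25
Each subnet has 128 addresses
  150.125.140.0/25
  150.125.140.128/25
  150.125.141.0/25
  150.125.141.128/25
  150.125.142.0/25
  150.125.142.128/25
  150.125.143.0/25
  150.125.143.128/25
Subnets: 150.125.140.0/25, 150.125.140.128/25, 150.125.141.0/25, 150.125.141.128/25, 150.125.142.0/25, 150.125.142.128/25, 150.125.143.0/25, 150.125.143.128/25


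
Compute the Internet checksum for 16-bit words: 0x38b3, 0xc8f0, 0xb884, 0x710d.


Sum all words (with carry folding):
+ 0x38b3 = 0x38b3
+ 0xc8f0 = 0x01a4
+ 0xb884 = 0xba28
+ 0x710d = 0x2b36
One's complement: ~0x2b36
Checksum = 0xd4c9


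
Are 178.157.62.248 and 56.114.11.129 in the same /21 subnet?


Mask: 255.255.248.0
178.157.62.248 AND mask = 178.157.56.0
56.114.11.129 AND mask = 56.114.8.0
No, different subnets (178.157.56.0 vs 56.114.8.0)
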